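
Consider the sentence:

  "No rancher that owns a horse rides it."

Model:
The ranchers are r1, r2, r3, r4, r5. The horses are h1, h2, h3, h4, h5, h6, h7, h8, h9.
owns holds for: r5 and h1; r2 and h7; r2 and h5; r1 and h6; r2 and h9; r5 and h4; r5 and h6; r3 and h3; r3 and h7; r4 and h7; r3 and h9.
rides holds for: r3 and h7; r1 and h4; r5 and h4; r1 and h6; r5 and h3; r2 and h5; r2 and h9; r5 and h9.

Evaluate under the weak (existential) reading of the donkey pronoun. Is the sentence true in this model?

False

"it" takes "a horse" as antecedent — a donkey pronoun bound across the clause boundary.
Truth condition: for no (r,h) with owns(r,h) does rides(r,h) hold.
Restrictor pairs — does the scope hold? (r1,h6):holds  (r2,h5):holds  (r2,h7):fails  (r2,h9):holds  (r3,h3):fails  (r3,h7):holds  (r3,h9):fails  (r4,h7):fails  (r5,h1):fails  (r5,h4):holds  (r5,h6):fails
Scope holds for 5 pair(s), so the sentence is false.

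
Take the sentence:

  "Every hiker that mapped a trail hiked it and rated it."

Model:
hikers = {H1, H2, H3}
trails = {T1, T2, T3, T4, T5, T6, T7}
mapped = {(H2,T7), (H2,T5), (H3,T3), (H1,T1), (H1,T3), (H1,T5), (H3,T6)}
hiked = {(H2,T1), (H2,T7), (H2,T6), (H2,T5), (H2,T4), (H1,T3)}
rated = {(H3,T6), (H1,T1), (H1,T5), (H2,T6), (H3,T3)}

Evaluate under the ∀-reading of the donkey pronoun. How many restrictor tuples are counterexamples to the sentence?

"it" takes "a trail" as antecedent — a donkey pronoun bound across the clause boundary.
Strong reading: for every (h,t) with mapped(h,t), hiked(h,t) ∧ rated(h,t).
Restrictor pairs: (H1,T1) ✗  (H1,T3) ✗  (H1,T5) ✗  (H2,T5) ✗  (H2,T7) ✗  (H3,T3) ✗  (H3,T6) ✗
Counterexamples (restrictor pairs failing the scope): 7.

7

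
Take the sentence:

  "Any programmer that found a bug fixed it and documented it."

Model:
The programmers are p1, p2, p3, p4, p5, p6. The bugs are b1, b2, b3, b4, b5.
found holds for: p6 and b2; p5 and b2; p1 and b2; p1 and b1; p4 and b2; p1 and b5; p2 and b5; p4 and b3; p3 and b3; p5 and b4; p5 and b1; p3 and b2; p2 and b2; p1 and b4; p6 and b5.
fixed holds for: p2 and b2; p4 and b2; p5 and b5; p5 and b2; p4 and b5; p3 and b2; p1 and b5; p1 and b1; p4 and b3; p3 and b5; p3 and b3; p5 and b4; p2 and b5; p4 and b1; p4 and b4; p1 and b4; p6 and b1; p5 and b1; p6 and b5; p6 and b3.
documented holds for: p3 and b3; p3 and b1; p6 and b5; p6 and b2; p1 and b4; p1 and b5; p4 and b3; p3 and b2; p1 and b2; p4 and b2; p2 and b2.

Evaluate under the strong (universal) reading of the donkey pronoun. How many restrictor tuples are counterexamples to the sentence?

7

"it" takes "a bug" as antecedent — a donkey pronoun bound across the clause boundary.
Strong reading: for every (p,b) with found(p,b), fixed(p,b) ∧ documented(p,b).
Restrictor pairs: (p1,b1) ✗  (p1,b2) ✗  (p1,b4) ✓  (p1,b5) ✓  (p2,b2) ✓  (p2,b5) ✗  (p3,b2) ✓  (p3,b3) ✓  (p4,b2) ✓  (p4,b3) ✓  (p5,b1) ✗  (p5,b2) ✗  (p5,b4) ✗  (p6,b2) ✗  (p6,b5) ✓
Counterexamples (restrictor pairs failing the scope): 7.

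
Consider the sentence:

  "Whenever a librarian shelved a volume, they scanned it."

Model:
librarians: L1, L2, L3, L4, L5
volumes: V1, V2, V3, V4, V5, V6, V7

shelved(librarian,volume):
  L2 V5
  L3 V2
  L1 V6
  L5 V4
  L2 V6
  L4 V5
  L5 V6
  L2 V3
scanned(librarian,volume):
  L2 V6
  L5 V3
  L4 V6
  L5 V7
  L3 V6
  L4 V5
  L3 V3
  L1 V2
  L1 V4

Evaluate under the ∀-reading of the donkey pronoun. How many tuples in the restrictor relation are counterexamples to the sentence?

"it" takes "a volume" as antecedent — a donkey pronoun bound across the clause boundary.
Strong reading: for every (l,v) with shelved(l,v), scanned(l,v).
Restrictor pairs: (L1,V6) ✗  (L2,V3) ✗  (L2,V5) ✗  (L2,V6) ✓  (L3,V2) ✗  (L4,V5) ✓  (L5,V4) ✗  (L5,V6) ✗
Counterexamples (restrictor pairs failing the scope): 6.

6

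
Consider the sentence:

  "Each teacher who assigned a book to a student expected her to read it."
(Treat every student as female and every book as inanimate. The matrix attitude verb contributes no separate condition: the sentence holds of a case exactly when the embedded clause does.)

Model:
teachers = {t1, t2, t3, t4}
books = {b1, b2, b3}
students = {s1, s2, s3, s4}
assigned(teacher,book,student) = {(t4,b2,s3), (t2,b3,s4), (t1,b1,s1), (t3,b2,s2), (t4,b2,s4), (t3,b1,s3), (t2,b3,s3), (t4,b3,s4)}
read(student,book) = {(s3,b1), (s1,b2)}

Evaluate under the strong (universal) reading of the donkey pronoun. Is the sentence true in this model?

False

"her" takes "a student" as antecedent and "it" takes "a book"; both are donkey pronouns co-varying with the restrictor.
Strong reading: for every (t,b,s) with assigned(t,b,s), read(s,b).
Restrictor triples: (t1,b1,s1)→read(s1,b1) ✗  (t2,b3,s3)→read(s3,b3) ✗  (t2,b3,s4)→read(s4,b3) ✗  (t3,b1,s3)→read(s3,b1) ✓  (t3,b2,s2)→read(s2,b2) ✗  (t4,b2,s3)→read(s3,b2) ✗  (t4,b2,s4)→read(s4,b2) ✗  (t4,b3,s4)→read(s4,b3) ✗
Counterexample: (t1,b1,s1) — read(s1,b1) does not hold.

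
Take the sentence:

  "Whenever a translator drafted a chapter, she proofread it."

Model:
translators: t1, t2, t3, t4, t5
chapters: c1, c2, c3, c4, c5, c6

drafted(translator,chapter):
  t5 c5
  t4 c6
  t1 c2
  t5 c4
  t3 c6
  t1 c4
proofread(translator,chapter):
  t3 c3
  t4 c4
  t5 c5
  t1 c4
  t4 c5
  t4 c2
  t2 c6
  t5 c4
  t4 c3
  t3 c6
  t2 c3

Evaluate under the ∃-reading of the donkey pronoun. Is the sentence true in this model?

False

"it" takes "a chapter" as antecedent — a donkey pronoun bound across the clause boundary.
Weak reading: every translator t with some drafted-chapter has at least one drafted-chapter c such that proofread(t,c).
Per translator: t1:✓  t3:✓  t4:✗  t5:✓
t4 has no witness among its drafted-chapters.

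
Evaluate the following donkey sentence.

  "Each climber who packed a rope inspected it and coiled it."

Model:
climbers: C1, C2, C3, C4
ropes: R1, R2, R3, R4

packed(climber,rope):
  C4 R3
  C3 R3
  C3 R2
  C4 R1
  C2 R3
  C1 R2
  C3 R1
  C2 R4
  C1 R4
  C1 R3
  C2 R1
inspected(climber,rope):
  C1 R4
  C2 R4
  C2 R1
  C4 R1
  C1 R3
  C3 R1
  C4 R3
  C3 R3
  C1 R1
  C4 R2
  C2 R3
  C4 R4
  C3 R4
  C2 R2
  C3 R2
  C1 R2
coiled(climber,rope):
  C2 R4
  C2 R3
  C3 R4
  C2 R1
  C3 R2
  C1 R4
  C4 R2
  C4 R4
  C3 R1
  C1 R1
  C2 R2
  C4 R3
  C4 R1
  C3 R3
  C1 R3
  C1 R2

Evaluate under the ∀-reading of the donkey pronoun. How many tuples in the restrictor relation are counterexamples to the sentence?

"it" takes "a rope" as antecedent — a donkey pronoun bound across the clause boundary.
Strong reading: for every (c,r) with packed(c,r), inspected(c,r) ∧ coiled(c,r).
Restrictor pairs: (C1,R2) ✓  (C1,R3) ✓  (C1,R4) ✓  (C2,R1) ✓  (C2,R3) ✓  (C2,R4) ✓  (C3,R1) ✓  (C3,R2) ✓  (C3,R3) ✓  (C4,R1) ✓  (C4,R3) ✓
Counterexamples (restrictor pairs failing the scope): 0.

0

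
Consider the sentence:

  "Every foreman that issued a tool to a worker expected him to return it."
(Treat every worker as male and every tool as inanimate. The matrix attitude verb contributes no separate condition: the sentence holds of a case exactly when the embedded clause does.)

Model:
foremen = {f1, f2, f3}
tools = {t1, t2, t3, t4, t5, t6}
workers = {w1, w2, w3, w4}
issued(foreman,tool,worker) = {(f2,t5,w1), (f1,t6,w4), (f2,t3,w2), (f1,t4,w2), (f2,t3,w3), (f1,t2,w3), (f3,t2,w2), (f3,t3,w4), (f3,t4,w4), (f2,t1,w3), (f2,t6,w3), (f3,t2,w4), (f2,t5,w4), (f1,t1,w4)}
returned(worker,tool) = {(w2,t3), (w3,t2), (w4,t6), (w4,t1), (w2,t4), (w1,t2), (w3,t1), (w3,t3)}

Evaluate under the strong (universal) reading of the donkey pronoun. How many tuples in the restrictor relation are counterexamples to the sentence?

"him" takes "a worker" as antecedent and "it" takes "a tool"; both are donkey pronouns co-varying with the restrictor.
Strong reading: for every (f,t,w) with issued(f,t,w), returned(w,t).
Restrictor triples: (f1,t1,w4)→returned(w4,t1) ✓  (f1,t2,w3)→returned(w3,t2) ✓  (f1,t4,w2)→returned(w2,t4) ✓  (f1,t6,w4)→returned(w4,t6) ✓  (f2,t1,w3)→returned(w3,t1) ✓  (f2,t3,w2)→returned(w2,t3) ✓  (f2,t3,w3)→returned(w3,t3) ✓  (f2,t5,w1)→returned(w1,t5) ✗  (f2,t5,w4)→returned(w4,t5) ✗  (f2,t6,w3)→returned(w3,t6) ✗  (f3,t2,w2)→returned(w2,t2) ✗  (f3,t2,w4)→returned(w4,t2) ✗  (f3,t3,w4)→returned(w4,t3) ✗  (f3,t4,w4)→returned(w4,t4) ✗
Counterexamples (restrictor triples failing the scope): 7.

7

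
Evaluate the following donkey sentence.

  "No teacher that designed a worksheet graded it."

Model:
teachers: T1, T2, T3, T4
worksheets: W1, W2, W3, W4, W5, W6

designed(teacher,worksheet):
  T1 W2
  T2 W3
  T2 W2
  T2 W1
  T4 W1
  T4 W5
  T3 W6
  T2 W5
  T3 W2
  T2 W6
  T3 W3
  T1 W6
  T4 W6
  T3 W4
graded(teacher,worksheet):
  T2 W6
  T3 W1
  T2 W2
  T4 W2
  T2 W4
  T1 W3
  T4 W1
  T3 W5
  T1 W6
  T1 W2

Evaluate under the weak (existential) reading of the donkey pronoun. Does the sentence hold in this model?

False

"it" takes "a worksheet" as antecedent — a donkey pronoun bound across the clause boundary.
Truth condition: for no (t,w) with designed(t,w) does graded(t,w) hold.
Restrictor pairs — does the scope hold? (T1,W2):holds  (T1,W6):holds  (T2,W1):fails  (T2,W2):holds  (T2,W3):fails  (T2,W5):fails  (T2,W6):holds  (T3,W2):fails  (T3,W3):fails  (T3,W4):fails  (T3,W6):fails  (T4,W1):holds  (T4,W5):fails  (T4,W6):fails
Scope holds for 5 pair(s), so the sentence is false.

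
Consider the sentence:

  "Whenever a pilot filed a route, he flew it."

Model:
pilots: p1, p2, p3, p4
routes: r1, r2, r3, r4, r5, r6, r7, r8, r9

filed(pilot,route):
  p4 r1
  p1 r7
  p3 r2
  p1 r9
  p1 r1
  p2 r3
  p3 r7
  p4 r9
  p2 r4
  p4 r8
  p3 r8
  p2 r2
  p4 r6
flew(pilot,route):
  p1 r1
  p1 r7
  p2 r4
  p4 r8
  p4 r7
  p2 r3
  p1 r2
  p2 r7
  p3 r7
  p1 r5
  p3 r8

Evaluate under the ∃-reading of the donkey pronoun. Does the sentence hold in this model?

"it" takes "a route" as antecedent — a donkey pronoun bound across the clause boundary.
Weak reading: every pilot p with some filed-route has at least one filed-route r such that flew(p,r).
Per pilot: p1:✓  p2:✓  p3:✓  p4:✓
Every pilot in the restrictor has a witness.

True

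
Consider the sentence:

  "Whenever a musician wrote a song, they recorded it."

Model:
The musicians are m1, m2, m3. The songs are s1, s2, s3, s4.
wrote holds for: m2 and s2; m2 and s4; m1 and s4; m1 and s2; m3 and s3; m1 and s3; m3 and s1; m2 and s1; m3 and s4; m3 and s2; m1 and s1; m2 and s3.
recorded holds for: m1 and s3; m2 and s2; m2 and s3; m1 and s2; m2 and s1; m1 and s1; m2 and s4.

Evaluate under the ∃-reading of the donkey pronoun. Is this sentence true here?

False

"it" takes "a song" as antecedent — a donkey pronoun bound across the clause boundary.
Weak reading: every musician m with some wrote-song has at least one wrote-song s such that recorded(m,s).
Per musician: m1:✓  m2:✓  m3:✗
m3 has no witness among its wrote-songs.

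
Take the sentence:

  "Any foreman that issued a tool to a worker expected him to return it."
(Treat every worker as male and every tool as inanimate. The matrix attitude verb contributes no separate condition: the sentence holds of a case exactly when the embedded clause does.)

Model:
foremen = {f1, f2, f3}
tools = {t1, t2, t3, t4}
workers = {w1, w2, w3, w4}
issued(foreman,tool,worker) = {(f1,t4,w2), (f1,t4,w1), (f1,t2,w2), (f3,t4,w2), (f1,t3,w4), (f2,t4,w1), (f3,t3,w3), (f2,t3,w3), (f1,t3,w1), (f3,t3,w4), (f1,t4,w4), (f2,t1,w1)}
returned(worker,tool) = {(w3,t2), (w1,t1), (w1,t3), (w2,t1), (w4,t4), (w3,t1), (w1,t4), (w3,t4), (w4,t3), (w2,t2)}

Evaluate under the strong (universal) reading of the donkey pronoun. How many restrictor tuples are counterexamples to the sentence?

4

"him" takes "a worker" as antecedent and "it" takes "a tool"; both are donkey pronouns co-varying with the restrictor.
Strong reading: for every (f,t,w) with issued(f,t,w), returned(w,t).
Restrictor triples: (f1,t2,w2)→returned(w2,t2) ✓  (f1,t3,w1)→returned(w1,t3) ✓  (f1,t3,w4)→returned(w4,t3) ✓  (f1,t4,w1)→returned(w1,t4) ✓  (f1,t4,w2)→returned(w2,t4) ✗  (f1,t4,w4)→returned(w4,t4) ✓  (f2,t1,w1)→returned(w1,t1) ✓  (f2,t3,w3)→returned(w3,t3) ✗  (f2,t4,w1)→returned(w1,t4) ✓  (f3,t3,w3)→returned(w3,t3) ✗  (f3,t3,w4)→returned(w4,t3) ✓  (f3,t4,w2)→returned(w2,t4) ✗
Counterexamples (restrictor triples failing the scope): 4.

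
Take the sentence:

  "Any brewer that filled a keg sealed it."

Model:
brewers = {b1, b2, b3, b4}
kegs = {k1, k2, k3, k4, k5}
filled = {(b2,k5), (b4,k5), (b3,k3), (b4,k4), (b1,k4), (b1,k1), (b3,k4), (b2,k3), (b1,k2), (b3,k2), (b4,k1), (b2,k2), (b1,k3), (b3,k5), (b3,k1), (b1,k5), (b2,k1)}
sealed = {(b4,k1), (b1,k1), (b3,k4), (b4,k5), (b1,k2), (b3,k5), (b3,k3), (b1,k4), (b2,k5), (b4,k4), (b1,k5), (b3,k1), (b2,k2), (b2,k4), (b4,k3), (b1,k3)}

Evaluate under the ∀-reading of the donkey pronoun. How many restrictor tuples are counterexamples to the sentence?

3

"it" takes "a keg" as antecedent — a donkey pronoun bound across the clause boundary.
Strong reading: for every (b,k) with filled(b,k), sealed(b,k).
Restrictor pairs: (b1,k1) ✓  (b1,k2) ✓  (b1,k3) ✓  (b1,k4) ✓  (b1,k5) ✓  (b2,k1) ✗  (b2,k2) ✓  (b2,k3) ✗  (b2,k5) ✓  (b3,k1) ✓  (b3,k2) ✗  (b3,k3) ✓  (b3,k4) ✓  (b3,k5) ✓  (b4,k1) ✓  (b4,k4) ✓  (b4,k5) ✓
Counterexamples (restrictor pairs failing the scope): 3.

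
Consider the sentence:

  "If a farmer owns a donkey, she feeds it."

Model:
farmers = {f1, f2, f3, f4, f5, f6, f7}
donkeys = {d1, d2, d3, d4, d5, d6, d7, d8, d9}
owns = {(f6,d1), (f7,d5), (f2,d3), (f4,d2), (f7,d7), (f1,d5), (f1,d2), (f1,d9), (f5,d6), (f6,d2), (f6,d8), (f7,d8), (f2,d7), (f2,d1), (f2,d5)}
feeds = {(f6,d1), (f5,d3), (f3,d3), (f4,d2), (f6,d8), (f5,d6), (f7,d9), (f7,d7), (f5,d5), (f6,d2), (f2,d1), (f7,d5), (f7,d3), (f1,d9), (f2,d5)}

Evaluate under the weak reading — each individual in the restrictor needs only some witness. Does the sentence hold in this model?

"it" takes "a donkey" as antecedent — a donkey pronoun bound across the clause boundary.
Weak reading: every farmer f with some owns-donkey has at least one owns-donkey d such that feeds(f,d).
Per farmer: f1:✓  f2:✓  f4:✓  f5:✓  f6:✓  f7:✓
Every farmer in the restrictor has a witness.

True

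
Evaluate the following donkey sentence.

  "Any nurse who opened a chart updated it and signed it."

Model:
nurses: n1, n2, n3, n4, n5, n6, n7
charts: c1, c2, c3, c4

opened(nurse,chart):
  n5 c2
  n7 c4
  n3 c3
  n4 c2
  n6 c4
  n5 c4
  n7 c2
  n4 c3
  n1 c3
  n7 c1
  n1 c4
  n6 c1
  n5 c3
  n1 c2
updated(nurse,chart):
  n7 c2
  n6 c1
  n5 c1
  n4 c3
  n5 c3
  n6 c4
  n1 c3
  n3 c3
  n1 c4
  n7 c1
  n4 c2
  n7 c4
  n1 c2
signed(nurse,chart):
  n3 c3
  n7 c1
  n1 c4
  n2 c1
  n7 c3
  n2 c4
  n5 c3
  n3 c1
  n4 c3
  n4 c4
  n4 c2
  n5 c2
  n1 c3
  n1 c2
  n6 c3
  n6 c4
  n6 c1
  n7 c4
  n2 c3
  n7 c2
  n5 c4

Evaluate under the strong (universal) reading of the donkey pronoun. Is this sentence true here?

False

"it" takes "a chart" as antecedent — a donkey pronoun bound across the clause boundary.
Strong reading: for every (n,c) with opened(n,c), updated(n,c) ∧ signed(n,c).
Restrictor pairs: (n1,c2) ✓  (n1,c3) ✓  (n1,c4) ✓  (n3,c3) ✓  (n4,c2) ✓  (n4,c3) ✓  (n5,c2) ✗  (n5,c3) ✓  (n5,c4) ✗  (n6,c1) ✓  (n6,c4) ✓  (n7,c1) ✓  (n7,c2) ✓  (n7,c4) ✓
Counterexample: (n5,c2) is in opened but fails the scope.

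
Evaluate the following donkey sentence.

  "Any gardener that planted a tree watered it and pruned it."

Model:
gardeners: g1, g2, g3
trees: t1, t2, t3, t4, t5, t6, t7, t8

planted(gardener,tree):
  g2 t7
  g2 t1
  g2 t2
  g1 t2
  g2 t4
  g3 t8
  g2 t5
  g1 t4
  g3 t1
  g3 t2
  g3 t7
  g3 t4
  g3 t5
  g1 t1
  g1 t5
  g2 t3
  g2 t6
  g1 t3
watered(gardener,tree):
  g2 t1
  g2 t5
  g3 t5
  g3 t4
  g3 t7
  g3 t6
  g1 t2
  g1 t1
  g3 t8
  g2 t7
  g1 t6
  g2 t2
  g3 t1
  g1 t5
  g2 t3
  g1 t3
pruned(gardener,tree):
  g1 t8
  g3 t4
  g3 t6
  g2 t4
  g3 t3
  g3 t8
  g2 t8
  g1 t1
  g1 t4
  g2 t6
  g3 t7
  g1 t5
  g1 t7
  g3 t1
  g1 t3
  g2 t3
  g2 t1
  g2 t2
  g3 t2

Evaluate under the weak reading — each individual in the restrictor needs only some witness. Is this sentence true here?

"it" takes "a tree" as antecedent — a donkey pronoun bound across the clause boundary.
Weak reading: every gardener g with some planted-tree has at least one planted-tree t such that watered(g,t) ∧ pruned(g,t).
Per gardener: g1:✓  g2:✓  g3:✓
Every gardener in the restrictor has a witness.

True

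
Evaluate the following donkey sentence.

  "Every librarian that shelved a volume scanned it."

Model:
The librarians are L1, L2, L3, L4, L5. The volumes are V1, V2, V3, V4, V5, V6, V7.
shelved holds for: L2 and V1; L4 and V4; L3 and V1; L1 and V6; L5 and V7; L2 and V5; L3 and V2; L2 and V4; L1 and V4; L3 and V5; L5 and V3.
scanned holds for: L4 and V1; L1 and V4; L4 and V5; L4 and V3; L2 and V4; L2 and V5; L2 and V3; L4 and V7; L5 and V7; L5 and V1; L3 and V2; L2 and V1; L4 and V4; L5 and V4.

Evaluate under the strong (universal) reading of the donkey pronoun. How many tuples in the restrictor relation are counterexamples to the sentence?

4

"it" takes "a volume" as antecedent — a donkey pronoun bound across the clause boundary.
Strong reading: for every (l,v) with shelved(l,v), scanned(l,v).
Restrictor pairs: (L1,V4) ✓  (L1,V6) ✗  (L2,V1) ✓  (L2,V4) ✓  (L2,V5) ✓  (L3,V1) ✗  (L3,V2) ✓  (L3,V5) ✗  (L4,V4) ✓  (L5,V3) ✗  (L5,V7) ✓
Counterexamples (restrictor pairs failing the scope): 4.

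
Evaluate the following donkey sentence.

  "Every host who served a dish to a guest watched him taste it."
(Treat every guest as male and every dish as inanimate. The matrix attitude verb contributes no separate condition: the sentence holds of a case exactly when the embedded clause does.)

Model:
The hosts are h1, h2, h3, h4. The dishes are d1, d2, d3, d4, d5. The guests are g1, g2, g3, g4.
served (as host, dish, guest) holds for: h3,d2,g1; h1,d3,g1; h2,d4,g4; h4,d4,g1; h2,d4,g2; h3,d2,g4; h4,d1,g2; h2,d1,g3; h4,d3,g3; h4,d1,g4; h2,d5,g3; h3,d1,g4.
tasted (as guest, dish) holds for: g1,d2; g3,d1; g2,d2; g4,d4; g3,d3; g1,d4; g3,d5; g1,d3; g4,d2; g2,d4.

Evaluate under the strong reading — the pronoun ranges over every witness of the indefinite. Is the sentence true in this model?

"him" takes "a guest" as antecedent and "it" takes "a dish"; both are donkey pronouns co-varying with the restrictor.
Strong reading: for every (h,d,g) with served(h,d,g), tasted(g,d).
Restrictor triples: (h1,d3,g1)→tasted(g1,d3) ✓  (h2,d1,g3)→tasted(g3,d1) ✓  (h2,d4,g2)→tasted(g2,d4) ✓  (h2,d4,g4)→tasted(g4,d4) ✓  (h2,d5,g3)→tasted(g3,d5) ✓  (h3,d1,g4)→tasted(g4,d1) ✗  (h3,d2,g1)→tasted(g1,d2) ✓  (h3,d2,g4)→tasted(g4,d2) ✓  (h4,d1,g2)→tasted(g2,d1) ✗  (h4,d1,g4)→tasted(g4,d1) ✗  (h4,d3,g3)→tasted(g3,d3) ✓  (h4,d4,g1)→tasted(g1,d4) ✓
Counterexample: (h3,d1,g4) — tasted(g4,d1) does not hold.

False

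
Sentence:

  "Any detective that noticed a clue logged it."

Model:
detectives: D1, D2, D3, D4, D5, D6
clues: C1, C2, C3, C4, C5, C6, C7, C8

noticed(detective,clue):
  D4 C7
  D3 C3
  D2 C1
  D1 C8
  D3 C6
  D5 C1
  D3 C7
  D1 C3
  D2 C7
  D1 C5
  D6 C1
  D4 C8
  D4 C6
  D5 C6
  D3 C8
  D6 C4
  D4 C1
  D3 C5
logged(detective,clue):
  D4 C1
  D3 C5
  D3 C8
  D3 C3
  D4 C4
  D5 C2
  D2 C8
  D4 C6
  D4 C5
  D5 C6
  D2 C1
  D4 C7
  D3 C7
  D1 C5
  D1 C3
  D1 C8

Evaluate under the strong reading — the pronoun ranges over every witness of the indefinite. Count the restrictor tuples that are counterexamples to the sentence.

"it" takes "a clue" as antecedent — a donkey pronoun bound across the clause boundary.
Strong reading: for every (d,c) with noticed(d,c), logged(d,c).
Restrictor pairs: (D1,C3) ✓  (D1,C5) ✓  (D1,C8) ✓  (D2,C1) ✓  (D2,C7) ✗  (D3,C3) ✓  (D3,C5) ✓  (D3,C6) ✗  (D3,C7) ✓  (D3,C8) ✓  (D4,C1) ✓  (D4,C6) ✓  (D4,C7) ✓  (D4,C8) ✗  (D5,C1) ✗  (D5,C6) ✓  (D6,C1) ✗  (D6,C4) ✗
Counterexamples (restrictor pairs failing the scope): 6.

6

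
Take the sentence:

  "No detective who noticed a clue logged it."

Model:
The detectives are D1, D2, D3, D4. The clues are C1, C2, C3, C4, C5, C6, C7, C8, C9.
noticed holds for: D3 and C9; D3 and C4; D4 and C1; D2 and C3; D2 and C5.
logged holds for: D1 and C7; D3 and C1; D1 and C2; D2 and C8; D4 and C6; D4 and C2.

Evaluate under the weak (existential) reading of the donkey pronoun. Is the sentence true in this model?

"it" takes "a clue" as antecedent — a donkey pronoun bound across the clause boundary.
Truth condition: for no (d,c) with noticed(d,c) does logged(d,c) hold.
Restrictor pairs — does the scope hold? (D2,C3):fails  (D2,C5):fails  (D3,C4):fails  (D3,C9):fails  (D4,C1):fails
Scope holds for no restrictor pair, so the sentence is true.

True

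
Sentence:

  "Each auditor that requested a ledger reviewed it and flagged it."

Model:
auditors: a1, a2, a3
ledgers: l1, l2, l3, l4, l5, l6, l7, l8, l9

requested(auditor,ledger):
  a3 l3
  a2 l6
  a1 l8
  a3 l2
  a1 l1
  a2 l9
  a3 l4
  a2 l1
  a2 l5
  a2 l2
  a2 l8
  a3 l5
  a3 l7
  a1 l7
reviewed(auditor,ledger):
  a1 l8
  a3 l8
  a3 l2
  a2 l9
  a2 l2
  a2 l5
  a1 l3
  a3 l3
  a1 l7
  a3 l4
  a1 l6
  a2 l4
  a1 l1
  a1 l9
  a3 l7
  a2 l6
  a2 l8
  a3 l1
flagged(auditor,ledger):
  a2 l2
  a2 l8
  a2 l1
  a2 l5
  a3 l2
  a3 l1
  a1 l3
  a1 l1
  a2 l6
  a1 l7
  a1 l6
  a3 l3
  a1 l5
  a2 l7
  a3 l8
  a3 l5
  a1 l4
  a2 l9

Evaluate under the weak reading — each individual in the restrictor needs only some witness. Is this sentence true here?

True

"it" takes "a ledger" as antecedent — a donkey pronoun bound across the clause boundary.
Weak reading: every auditor a with some requested-ledger has at least one requested-ledger l such that reviewed(a,l) ∧ flagged(a,l).
Per auditor: a1:✓  a2:✓  a3:✓
Every auditor in the restrictor has a witness.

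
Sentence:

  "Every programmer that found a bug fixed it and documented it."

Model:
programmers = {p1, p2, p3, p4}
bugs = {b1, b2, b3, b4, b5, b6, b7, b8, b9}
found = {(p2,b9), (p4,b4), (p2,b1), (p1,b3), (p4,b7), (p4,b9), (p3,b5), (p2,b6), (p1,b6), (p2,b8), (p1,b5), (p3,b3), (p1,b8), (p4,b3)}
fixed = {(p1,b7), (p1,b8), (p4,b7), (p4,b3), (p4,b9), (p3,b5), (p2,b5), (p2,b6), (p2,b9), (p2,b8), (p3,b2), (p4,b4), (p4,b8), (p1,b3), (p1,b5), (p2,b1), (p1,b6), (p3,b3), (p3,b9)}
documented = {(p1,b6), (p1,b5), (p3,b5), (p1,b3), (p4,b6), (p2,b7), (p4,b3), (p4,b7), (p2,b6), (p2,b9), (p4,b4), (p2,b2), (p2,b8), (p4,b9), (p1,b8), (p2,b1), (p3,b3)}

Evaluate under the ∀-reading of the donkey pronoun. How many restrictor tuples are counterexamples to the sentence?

"it" takes "a bug" as antecedent — a donkey pronoun bound across the clause boundary.
Strong reading: for every (p,b) with found(p,b), fixed(p,b) ∧ documented(p,b).
Restrictor pairs: (p1,b3) ✓  (p1,b5) ✓  (p1,b6) ✓  (p1,b8) ✓  (p2,b1) ✓  (p2,b6) ✓  (p2,b8) ✓  (p2,b9) ✓  (p3,b3) ✓  (p3,b5) ✓  (p4,b3) ✓  (p4,b4) ✓  (p4,b7) ✓  (p4,b9) ✓
Counterexamples (restrictor pairs failing the scope): 0.

0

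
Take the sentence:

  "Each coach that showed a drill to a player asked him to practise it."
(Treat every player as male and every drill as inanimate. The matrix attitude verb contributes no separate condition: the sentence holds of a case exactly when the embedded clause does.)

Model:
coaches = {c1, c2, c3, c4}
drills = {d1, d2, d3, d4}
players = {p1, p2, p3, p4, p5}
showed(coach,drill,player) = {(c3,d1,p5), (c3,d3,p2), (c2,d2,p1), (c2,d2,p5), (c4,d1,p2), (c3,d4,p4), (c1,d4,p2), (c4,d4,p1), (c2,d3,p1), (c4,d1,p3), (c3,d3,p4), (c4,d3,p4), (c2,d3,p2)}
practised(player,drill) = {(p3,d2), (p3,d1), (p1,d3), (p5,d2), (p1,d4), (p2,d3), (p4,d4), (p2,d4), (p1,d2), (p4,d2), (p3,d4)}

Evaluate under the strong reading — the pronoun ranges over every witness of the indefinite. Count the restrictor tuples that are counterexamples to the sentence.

4

"him" takes "a player" as antecedent and "it" takes "a drill"; both are donkey pronouns co-varying with the restrictor.
Strong reading: for every (c,d,p) with showed(c,d,p), practised(p,d).
Restrictor triples: (c1,d4,p2)→practised(p2,d4) ✓  (c2,d2,p1)→practised(p1,d2) ✓  (c2,d2,p5)→practised(p5,d2) ✓  (c2,d3,p1)→practised(p1,d3) ✓  (c2,d3,p2)→practised(p2,d3) ✓  (c3,d1,p5)→practised(p5,d1) ✗  (c3,d3,p2)→practised(p2,d3) ✓  (c3,d3,p4)→practised(p4,d3) ✗  (c3,d4,p4)→practised(p4,d4) ✓  (c4,d1,p2)→practised(p2,d1) ✗  (c4,d1,p3)→practised(p3,d1) ✓  (c4,d3,p4)→practised(p4,d3) ✗  (c4,d4,p1)→practised(p1,d4) ✓
Counterexamples (restrictor triples failing the scope): 4.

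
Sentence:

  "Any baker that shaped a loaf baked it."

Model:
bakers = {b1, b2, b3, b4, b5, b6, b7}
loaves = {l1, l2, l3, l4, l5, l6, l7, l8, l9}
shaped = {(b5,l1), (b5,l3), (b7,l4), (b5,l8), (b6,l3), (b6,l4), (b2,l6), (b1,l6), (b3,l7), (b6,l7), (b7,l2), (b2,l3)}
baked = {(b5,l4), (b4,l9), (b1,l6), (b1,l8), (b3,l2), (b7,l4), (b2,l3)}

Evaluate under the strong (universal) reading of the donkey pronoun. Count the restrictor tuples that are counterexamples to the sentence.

9

"it" takes "a loaf" as antecedent — a donkey pronoun bound across the clause boundary.
Strong reading: for every (b,l) with shaped(b,l), baked(b,l).
Restrictor pairs: (b1,l6) ✓  (b2,l3) ✓  (b2,l6) ✗  (b3,l7) ✗  (b5,l1) ✗  (b5,l3) ✗  (b5,l8) ✗  (b6,l3) ✗  (b6,l4) ✗  (b6,l7) ✗  (b7,l2) ✗  (b7,l4) ✓
Counterexamples (restrictor pairs failing the scope): 9.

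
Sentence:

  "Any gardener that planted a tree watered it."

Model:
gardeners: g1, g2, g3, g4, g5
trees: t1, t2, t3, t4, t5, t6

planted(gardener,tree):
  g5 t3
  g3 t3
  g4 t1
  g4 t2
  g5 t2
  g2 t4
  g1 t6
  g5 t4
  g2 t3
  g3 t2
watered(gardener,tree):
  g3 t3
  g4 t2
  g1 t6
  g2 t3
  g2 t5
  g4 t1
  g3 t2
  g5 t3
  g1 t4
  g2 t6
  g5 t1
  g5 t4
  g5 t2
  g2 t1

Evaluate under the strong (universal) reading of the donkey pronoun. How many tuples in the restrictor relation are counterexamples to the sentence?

1

"it" takes "a tree" as antecedent — a donkey pronoun bound across the clause boundary.
Strong reading: for every (g,t) with planted(g,t), watered(g,t).
Restrictor pairs: (g1,t6) ✓  (g2,t3) ✓  (g2,t4) ✗  (g3,t2) ✓  (g3,t3) ✓  (g4,t1) ✓  (g4,t2) ✓  (g5,t2) ✓  (g5,t3) ✓  (g5,t4) ✓
Counterexamples (restrictor pairs failing the scope): 1.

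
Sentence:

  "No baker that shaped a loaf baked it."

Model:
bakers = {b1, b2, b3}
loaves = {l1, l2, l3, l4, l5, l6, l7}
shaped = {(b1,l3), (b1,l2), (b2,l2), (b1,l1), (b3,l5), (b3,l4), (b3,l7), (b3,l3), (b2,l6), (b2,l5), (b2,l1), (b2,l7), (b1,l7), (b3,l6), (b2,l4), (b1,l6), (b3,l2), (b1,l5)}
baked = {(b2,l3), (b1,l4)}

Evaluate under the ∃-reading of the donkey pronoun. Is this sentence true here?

"it" takes "a loaf" as antecedent — a donkey pronoun bound across the clause boundary.
Truth condition: for no (b,l) with shaped(b,l) does baked(b,l) hold.
Restrictor pairs — does the scope hold? (b1,l1):fails  (b1,l2):fails  (b1,l3):fails  (b1,l5):fails  (b1,l6):fails  (b1,l7):fails  (b2,l1):fails  (b2,l2):fails  (b2,l4):fails  (b2,l5):fails  (b2,l6):fails  (b2,l7):fails  (b3,l2):fails  (b3,l3):fails  (b3,l4):fails  (b3,l5):fails  (b3,l6):fails  (b3,l7):fails
Scope holds for no restrictor pair, so the sentence is true.

True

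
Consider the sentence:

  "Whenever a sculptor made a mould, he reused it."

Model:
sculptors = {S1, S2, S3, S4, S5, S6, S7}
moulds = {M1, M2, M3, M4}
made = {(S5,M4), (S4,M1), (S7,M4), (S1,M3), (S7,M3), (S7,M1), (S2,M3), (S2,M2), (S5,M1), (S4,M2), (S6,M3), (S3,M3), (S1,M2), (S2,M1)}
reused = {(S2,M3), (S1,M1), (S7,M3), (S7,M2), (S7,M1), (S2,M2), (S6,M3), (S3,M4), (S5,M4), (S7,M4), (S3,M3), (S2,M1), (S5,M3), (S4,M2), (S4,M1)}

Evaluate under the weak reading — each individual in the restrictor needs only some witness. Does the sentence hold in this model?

False

"it" takes "a mould" as antecedent — a donkey pronoun bound across the clause boundary.
Weak reading: every sculptor s with some made-mould has at least one made-mould m such that reused(s,m).
Per sculptor: S1:✗  S2:✓  S3:✓  S4:✓  S5:✓  S6:✓  S7:✓
S1 has no witness among its made-moulds.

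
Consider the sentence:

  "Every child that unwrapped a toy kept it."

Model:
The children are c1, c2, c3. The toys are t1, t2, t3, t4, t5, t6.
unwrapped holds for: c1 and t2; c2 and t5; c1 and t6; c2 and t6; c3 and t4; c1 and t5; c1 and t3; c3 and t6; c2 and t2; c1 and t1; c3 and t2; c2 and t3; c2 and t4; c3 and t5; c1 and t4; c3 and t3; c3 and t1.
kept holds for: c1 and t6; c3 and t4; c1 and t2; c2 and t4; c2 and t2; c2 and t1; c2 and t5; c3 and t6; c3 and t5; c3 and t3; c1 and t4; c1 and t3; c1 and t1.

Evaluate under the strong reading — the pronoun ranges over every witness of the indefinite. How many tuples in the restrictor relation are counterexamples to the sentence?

5

"it" takes "a toy" as antecedent — a donkey pronoun bound across the clause boundary.
Strong reading: for every (c,t) with unwrapped(c,t), kept(c,t).
Restrictor pairs: (c1,t1) ✓  (c1,t2) ✓  (c1,t3) ✓  (c1,t4) ✓  (c1,t5) ✗  (c1,t6) ✓  (c2,t2) ✓  (c2,t3) ✗  (c2,t4) ✓  (c2,t5) ✓  (c2,t6) ✗  (c3,t1) ✗  (c3,t2) ✗  (c3,t3) ✓  (c3,t4) ✓  (c3,t5) ✓  (c3,t6) ✓
Counterexamples (restrictor pairs failing the scope): 5.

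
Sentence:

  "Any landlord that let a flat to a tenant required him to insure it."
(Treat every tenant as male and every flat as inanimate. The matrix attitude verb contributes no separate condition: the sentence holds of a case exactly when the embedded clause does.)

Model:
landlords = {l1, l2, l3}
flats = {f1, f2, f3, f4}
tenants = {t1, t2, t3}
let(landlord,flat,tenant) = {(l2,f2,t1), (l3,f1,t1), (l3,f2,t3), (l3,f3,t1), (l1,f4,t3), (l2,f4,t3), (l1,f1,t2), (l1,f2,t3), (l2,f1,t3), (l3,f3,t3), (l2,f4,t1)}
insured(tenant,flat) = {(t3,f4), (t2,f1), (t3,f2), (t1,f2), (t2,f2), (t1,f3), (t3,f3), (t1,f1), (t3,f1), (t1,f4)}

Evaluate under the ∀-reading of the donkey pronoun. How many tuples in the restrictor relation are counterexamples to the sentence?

"him" takes "a tenant" as antecedent and "it" takes "a flat"; both are donkey pronouns co-varying with the restrictor.
Strong reading: for every (l,f,t) with let(l,f,t), insured(t,f).
Restrictor triples: (l1,f1,t2)→insured(t2,f1) ✓  (l1,f2,t3)→insured(t3,f2) ✓  (l1,f4,t3)→insured(t3,f4) ✓  (l2,f1,t3)→insured(t3,f1) ✓  (l2,f2,t1)→insured(t1,f2) ✓  (l2,f4,t1)→insured(t1,f4) ✓  (l2,f4,t3)→insured(t3,f4) ✓  (l3,f1,t1)→insured(t1,f1) ✓  (l3,f2,t3)→insured(t3,f2) ✓  (l3,f3,t1)→insured(t1,f3) ✓  (l3,f3,t3)→insured(t3,f3) ✓
Counterexamples (restrictor triples failing the scope): 0.

0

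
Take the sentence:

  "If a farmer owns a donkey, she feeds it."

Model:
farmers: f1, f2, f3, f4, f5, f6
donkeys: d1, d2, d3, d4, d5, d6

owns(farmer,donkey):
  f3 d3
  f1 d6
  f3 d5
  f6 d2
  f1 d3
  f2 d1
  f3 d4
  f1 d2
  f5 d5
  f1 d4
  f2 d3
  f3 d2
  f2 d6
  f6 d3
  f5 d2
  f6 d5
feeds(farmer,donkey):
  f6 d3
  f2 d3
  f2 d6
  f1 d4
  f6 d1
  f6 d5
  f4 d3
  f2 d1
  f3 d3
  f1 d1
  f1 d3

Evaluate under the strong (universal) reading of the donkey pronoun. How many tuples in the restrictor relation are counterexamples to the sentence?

"it" takes "a donkey" as antecedent — a donkey pronoun bound across the clause boundary.
Strong reading: for every (f,d) with owns(f,d), feeds(f,d).
Restrictor pairs: (f1,d2) ✗  (f1,d3) ✓  (f1,d4) ✓  (f1,d6) ✗  (f2,d1) ✓  (f2,d3) ✓  (f2,d6) ✓  (f3,d2) ✗  (f3,d3) ✓  (f3,d4) ✗  (f3,d5) ✗  (f5,d2) ✗  (f5,d5) ✗  (f6,d2) ✗  (f6,d3) ✓  (f6,d5) ✓
Counterexamples (restrictor pairs failing the scope): 8.

8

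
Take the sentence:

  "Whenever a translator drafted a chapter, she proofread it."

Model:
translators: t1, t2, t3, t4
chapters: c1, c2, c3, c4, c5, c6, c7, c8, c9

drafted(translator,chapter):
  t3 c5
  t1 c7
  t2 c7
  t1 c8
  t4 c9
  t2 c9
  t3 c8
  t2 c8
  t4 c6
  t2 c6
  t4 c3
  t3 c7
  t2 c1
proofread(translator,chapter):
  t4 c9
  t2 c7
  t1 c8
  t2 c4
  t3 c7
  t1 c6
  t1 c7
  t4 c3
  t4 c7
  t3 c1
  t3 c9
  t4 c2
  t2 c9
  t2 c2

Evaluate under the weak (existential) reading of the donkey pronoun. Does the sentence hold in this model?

True

"it" takes "a chapter" as antecedent — a donkey pronoun bound across the clause boundary.
Weak reading: every translator t with some drafted-chapter has at least one drafted-chapter c such that proofread(t,c).
Per translator: t1:✓  t2:✓  t3:✓  t4:✓
Every translator in the restrictor has a witness.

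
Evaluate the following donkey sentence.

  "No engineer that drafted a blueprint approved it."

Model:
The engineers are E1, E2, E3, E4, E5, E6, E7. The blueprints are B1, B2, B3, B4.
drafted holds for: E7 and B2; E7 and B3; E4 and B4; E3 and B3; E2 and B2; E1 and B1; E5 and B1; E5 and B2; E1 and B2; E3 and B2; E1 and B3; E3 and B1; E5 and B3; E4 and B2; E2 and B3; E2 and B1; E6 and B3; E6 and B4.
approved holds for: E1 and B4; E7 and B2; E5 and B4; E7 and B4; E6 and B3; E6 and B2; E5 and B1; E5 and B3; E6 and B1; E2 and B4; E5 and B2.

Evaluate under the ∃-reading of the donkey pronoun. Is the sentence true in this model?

"it" takes "a blueprint" as antecedent — a donkey pronoun bound across the clause boundary.
Truth condition: for no (e,b) with drafted(e,b) does approved(e,b) hold.
Restrictor pairs — does the scope hold? (E1,B1):fails  (E1,B2):fails  (E1,B3):fails  (E2,B1):fails  (E2,B2):fails  (E2,B3):fails  (E3,B1):fails  (E3,B2):fails  (E3,B3):fails  (E4,B2):fails  (E4,B4):fails  (E5,B1):holds  (E5,B2):holds  (E5,B3):holds  (E6,B3):holds  (E6,B4):fails  (E7,B2):holds  (E7,B3):fails
Scope holds for 5 pair(s), so the sentence is false.

False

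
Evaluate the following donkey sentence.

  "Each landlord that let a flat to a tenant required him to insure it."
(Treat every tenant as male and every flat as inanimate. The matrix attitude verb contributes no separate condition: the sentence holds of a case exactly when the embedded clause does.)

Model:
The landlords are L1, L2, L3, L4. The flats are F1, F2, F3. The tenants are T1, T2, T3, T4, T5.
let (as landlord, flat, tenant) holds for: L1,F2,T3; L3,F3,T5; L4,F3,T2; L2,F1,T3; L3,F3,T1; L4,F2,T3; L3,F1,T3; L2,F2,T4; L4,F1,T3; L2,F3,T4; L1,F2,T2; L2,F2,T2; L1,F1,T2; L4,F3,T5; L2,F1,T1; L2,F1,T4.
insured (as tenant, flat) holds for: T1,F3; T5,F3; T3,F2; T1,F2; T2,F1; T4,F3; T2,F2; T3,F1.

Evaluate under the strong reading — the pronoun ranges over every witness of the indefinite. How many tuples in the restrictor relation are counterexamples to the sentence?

"him" takes "a tenant" as antecedent and "it" takes "a flat"; both are donkey pronouns co-varying with the restrictor.
Strong reading: for every (l,f,t) with let(l,f,t), insured(t,f).
Restrictor triples: (L1,F1,T2)→insured(T2,F1) ✓  (L1,F2,T2)→insured(T2,F2) ✓  (L1,F2,T3)→insured(T3,F2) ✓  (L2,F1,T1)→insured(T1,F1) ✗  (L2,F1,T3)→insured(T3,F1) ✓  (L2,F1,T4)→insured(T4,F1) ✗  (L2,F2,T2)→insured(T2,F2) ✓  (L2,F2,T4)→insured(T4,F2) ✗  (L2,F3,T4)→insured(T4,F3) ✓  (L3,F1,T3)→insured(T3,F1) ✓  (L3,F3,T1)→insured(T1,F3) ✓  (L3,F3,T5)→insured(T5,F3) ✓  (L4,F1,T3)→insured(T3,F1) ✓  (L4,F2,T3)→insured(T3,F2) ✓  (L4,F3,T2)→insured(T2,F3) ✗  (L4,F3,T5)→insured(T5,F3) ✓
Counterexamples (restrictor triples failing the scope): 4.

4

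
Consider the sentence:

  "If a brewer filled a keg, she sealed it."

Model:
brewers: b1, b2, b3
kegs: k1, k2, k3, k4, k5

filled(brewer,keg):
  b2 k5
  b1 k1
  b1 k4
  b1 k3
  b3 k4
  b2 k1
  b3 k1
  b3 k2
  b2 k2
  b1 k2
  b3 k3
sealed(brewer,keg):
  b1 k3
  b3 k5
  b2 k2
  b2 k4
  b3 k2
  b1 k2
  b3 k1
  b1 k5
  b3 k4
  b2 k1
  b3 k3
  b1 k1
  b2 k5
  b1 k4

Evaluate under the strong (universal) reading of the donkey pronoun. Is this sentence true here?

"it" takes "a keg" as antecedent — a donkey pronoun bound across the clause boundary.
Strong reading: for every (b,k) with filled(b,k), sealed(b,k).
Restrictor pairs: (b1,k1) ✓  (b1,k2) ✓  (b1,k3) ✓  (b1,k4) ✓  (b2,k1) ✓  (b2,k2) ✓  (b2,k5) ✓  (b3,k1) ✓  (b3,k2) ✓  (b3,k3) ✓  (b3,k4) ✓
Every restrictor pair satisfies the scope.

True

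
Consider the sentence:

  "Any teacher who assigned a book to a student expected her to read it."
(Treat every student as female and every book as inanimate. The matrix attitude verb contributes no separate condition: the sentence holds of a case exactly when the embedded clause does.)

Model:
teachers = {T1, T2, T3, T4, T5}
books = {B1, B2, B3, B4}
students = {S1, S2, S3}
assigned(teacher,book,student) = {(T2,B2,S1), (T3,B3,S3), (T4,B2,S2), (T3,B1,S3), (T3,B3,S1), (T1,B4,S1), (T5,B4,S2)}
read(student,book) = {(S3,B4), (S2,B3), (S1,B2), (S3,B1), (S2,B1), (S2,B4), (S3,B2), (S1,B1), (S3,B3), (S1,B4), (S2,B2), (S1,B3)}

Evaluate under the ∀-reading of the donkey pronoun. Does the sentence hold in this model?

True

"her" takes "a student" as antecedent and "it" takes "a book"; both are donkey pronouns co-varying with the restrictor.
Strong reading: for every (t,b,s) with assigned(t,b,s), read(s,b).
Restrictor triples: (T1,B4,S1)→read(S1,B4) ✓  (T2,B2,S1)→read(S1,B2) ✓  (T3,B1,S3)→read(S3,B1) ✓  (T3,B3,S1)→read(S1,B3) ✓  (T3,B3,S3)→read(S3,B3) ✓  (T4,B2,S2)→read(S2,B2) ✓  (T5,B4,S2)→read(S2,B4) ✓
Every restrictor triple satisfies the scope.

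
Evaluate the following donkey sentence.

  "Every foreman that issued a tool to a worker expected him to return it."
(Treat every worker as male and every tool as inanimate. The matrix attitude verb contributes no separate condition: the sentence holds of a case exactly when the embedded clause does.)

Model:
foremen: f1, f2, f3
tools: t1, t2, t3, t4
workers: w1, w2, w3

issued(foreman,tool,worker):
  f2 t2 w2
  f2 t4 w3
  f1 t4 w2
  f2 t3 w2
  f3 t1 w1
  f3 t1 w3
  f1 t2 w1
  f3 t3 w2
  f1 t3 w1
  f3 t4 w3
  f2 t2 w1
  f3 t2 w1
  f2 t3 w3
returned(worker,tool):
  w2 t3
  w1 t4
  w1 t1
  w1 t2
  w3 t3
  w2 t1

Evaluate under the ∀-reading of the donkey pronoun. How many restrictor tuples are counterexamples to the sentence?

6

"him" takes "a worker" as antecedent and "it" takes "a tool"; both are donkey pronouns co-varying with the restrictor.
Strong reading: for every (f,t,w) with issued(f,t,w), returned(w,t).
Restrictor triples: (f1,t2,w1)→returned(w1,t2) ✓  (f1,t3,w1)→returned(w1,t3) ✗  (f1,t4,w2)→returned(w2,t4) ✗  (f2,t2,w1)→returned(w1,t2) ✓  (f2,t2,w2)→returned(w2,t2) ✗  (f2,t3,w2)→returned(w2,t3) ✓  (f2,t3,w3)→returned(w3,t3) ✓  (f2,t4,w3)→returned(w3,t4) ✗  (f3,t1,w1)→returned(w1,t1) ✓  (f3,t1,w3)→returned(w3,t1) ✗  (f3,t2,w1)→returned(w1,t2) ✓  (f3,t3,w2)→returned(w2,t3) ✓  (f3,t4,w3)→returned(w3,t4) ✗
Counterexamples (restrictor triples failing the scope): 6.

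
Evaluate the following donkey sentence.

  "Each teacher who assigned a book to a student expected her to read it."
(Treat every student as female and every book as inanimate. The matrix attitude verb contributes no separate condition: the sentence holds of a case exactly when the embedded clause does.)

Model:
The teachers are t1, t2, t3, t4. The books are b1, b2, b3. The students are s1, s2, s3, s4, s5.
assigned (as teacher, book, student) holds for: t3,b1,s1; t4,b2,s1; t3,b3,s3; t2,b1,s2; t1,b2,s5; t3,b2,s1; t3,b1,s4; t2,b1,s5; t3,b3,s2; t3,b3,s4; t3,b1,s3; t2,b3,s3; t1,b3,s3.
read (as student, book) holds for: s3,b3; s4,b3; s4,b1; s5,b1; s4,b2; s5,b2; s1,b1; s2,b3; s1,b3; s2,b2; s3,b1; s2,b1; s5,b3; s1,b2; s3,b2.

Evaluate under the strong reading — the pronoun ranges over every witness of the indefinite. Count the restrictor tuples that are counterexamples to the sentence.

"her" takes "a student" as antecedent and "it" takes "a book"; both are donkey pronouns co-varying with the restrictor.
Strong reading: for every (t,b,s) with assigned(t,b,s), read(s,b).
Restrictor triples: (t1,b2,s5)→read(s5,b2) ✓  (t1,b3,s3)→read(s3,b3) ✓  (t2,b1,s2)→read(s2,b1) ✓  (t2,b1,s5)→read(s5,b1) ✓  (t2,b3,s3)→read(s3,b3) ✓  (t3,b1,s1)→read(s1,b1) ✓  (t3,b1,s3)→read(s3,b1) ✓  (t3,b1,s4)→read(s4,b1) ✓  (t3,b2,s1)→read(s1,b2) ✓  (t3,b3,s2)→read(s2,b3) ✓  (t3,b3,s3)→read(s3,b3) ✓  (t3,b3,s4)→read(s4,b3) ✓  (t4,b2,s1)→read(s1,b2) ✓
Counterexamples (restrictor triples failing the scope): 0.

0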